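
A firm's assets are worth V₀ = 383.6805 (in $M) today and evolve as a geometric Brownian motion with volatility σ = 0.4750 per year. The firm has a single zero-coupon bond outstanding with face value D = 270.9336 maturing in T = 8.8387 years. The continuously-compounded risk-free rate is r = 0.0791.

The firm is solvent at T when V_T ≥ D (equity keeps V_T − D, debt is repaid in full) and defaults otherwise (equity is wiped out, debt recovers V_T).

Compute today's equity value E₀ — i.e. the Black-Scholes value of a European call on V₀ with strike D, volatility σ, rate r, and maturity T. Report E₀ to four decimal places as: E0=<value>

d₁ = [ln(V₀/D) + (r + σ²/2)T] / (σ√T)
   = [ln(383.6805/270.9336) + (0.0791 + 0.5·0.4750²)·8.8387] / (0.4750·√8.8387)
   = [0.347936 + 1.696257] / 1.412173 = 1.447552
d₂ = d₁ − σ√T = 1.447552 − 1.412173 = 0.035379
N(d₁) = 0.926129,  N(d₂) = 0.514111,  e^(−rT) = 0.497012
E₀ = V₀·N(d₁) − D·e^(−rT)·N(d₂)
   = 383.6805·0.926129 − 270.9336·0.497012·0.514111 = 286.108746

E0=286.1087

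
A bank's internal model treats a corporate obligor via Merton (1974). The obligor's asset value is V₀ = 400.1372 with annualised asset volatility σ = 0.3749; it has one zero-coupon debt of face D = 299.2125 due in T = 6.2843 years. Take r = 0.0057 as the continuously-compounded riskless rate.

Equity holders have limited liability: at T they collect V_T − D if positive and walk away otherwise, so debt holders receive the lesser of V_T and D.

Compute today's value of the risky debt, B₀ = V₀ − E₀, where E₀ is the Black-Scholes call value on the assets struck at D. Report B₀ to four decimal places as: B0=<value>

d₁ = [ln(V₀/D) + (r + σ²/2)T] / (σ√T)
   = [ln(400.1372/299.2125) + (0.0057 + 0.5·0.3749²)·6.2843] / (0.3749·√6.2843)
   = [0.290653 + 0.477450] / 0.939818 = 0.817289
d₂ = d₁ − σ√T = 0.817289 − 0.939818 = -0.122529
N(d₁) = 0.793118,  N(d₂) = 0.451240,  e^(−rT) = 0.964813
E₀ = V₀·N(d₁) − D·e^(−rT)·N(d₂)
   = 400.1372·0.793118 − 299.2125·0.964813·0.451240 = 187.090301
B₀ = V₀ − E₀ = 400.1372 − 187.090301 = 213.046899

B0=213.0469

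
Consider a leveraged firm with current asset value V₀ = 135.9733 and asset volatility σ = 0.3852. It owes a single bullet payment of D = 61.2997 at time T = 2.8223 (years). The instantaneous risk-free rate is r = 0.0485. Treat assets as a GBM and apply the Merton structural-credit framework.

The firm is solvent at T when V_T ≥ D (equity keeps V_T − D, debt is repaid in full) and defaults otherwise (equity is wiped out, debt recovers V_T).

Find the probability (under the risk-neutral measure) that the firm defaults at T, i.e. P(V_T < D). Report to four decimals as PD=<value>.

d₁ = [ln(V₀/D) + (r + σ²/2)T] / (σ√T)
   = [ln(135.9733/61.2997) + (0.0485 + 0.5·0.3852²)·2.8223] / (0.3852·√2.8223)
   = [0.796684 + 0.346267] / 0.647125 = 1.766198
d₂ = d₁ − σ√T = 1.766198 − 0.647125 = 1.119074
risk-neutral PD = N(−d₂) = N(-1.119074) = 0.131554

PD=0.1316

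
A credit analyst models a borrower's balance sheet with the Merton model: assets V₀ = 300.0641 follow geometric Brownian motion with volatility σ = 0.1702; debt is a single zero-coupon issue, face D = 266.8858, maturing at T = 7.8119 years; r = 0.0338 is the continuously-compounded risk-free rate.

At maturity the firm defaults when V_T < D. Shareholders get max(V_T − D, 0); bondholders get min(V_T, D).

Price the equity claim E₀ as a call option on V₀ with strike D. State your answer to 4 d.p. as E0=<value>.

d₁ = [ln(V₀/D) + (r + σ²/2)T] / (σ√T)
   = [ln(300.0641/266.8858) + (0.0338 + 0.5·0.1702²)·7.8119] / (0.1702·√7.8119)
   = [0.117175 + 0.377190] / 0.475705 = 1.039226
d₂ = d₁ − σ√T = 1.039226 − 0.475705 = 0.563521
N(d₁) = 0.850650,  N(d₂) = 0.713460,  e^(−rT) = 0.767941
E₀ = V₀·N(d₁) − D·e^(−rT)·N(d₂)
   = 300.0641·0.850650 − 266.8858·0.767941·0.713460 = 109.024144

E0=109.0241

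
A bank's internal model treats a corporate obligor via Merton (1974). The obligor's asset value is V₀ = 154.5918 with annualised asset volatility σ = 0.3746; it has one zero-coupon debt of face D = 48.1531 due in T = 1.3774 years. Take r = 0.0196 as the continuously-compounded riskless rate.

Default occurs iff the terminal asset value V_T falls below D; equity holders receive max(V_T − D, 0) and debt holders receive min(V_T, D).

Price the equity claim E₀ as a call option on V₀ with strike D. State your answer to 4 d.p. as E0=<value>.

d₁ = [ln(V₀/D) + (r + σ²/2)T] / (σ√T)
   = [ln(154.5918/48.1531) + (0.0196 + 0.5·0.3746²)·1.3774] / (0.3746·√1.3774)
   = [1.166403 + 0.123639] / 0.439641 = 2.934309
d₂ = d₁ − σ√T = 2.934309 − 0.439641 = 2.494669
N(d₁) = 0.998329,  N(d₂) = 0.993696,  e^(−rT) = 0.973364
E₀ = V₀·N(d₁) − D·e^(−rT)·N(d₂)
   = 154.5918·0.998329 − 48.1531·0.973364·0.993696 = 107.758366

E0=107.7584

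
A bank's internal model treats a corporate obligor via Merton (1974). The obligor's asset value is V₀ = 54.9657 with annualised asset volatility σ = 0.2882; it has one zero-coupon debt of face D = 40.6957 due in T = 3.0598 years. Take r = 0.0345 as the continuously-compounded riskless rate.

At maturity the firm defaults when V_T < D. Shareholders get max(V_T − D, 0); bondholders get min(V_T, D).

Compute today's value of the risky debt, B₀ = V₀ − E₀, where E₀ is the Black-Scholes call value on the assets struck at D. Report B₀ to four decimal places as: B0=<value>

B0=33.9769

d₁ = [ln(V₀/D) + (r + σ²/2)T] / (σ√T)
   = [ln(54.9657/40.6957) + (0.0345 + 0.5·0.2882²)·3.0598] / (0.2882·√3.0598)
   = [0.300587 + 0.232635] / 0.504128 = 1.057713
d₂ = d₁ − σ√T = 1.057713 − 0.504128 = 0.553585
N(d₁) = 0.854907,  N(d₂) = 0.710069,  e^(−rT) = 0.899818
E₀ = V₀·N(d₁) − D·e^(−rT)·N(d₂)
   = 54.9657·0.854907 − 40.6957·0.899818·0.710069 = 20.988754
B₀ = V₀ − E₀ = 54.9657 − 20.988754 = 33.976946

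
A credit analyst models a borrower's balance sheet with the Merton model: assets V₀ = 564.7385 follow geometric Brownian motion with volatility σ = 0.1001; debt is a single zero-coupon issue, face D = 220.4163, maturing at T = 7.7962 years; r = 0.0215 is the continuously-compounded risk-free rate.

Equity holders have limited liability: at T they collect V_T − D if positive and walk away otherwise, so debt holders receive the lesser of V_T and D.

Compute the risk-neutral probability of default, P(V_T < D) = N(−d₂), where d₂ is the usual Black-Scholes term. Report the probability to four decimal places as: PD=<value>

PD=0.0001

d₁ = [ln(V₀/D) + (r + σ²/2)T] / (σ√T)
   = [ln(564.7385/220.4163) + (0.0215 + 0.5·0.1001²)·7.7962] / (0.1001·√7.7962)
   = [0.940845 + 0.206677] / 0.279496 = 4.105684
d₂ = d₁ − σ√T = 4.105684 − 0.279496 = 3.826188
risk-neutral PD = N(−d₂) = N(-3.826188) = 0.000065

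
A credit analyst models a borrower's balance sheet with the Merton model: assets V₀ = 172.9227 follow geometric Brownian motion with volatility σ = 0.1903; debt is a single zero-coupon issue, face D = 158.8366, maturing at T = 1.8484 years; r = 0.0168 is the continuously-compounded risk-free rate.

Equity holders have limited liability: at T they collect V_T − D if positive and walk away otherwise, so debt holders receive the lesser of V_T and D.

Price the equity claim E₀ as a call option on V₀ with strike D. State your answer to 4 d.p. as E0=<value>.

d₁ = [ln(V₀/D) + (r + σ²/2)T] / (σ√T)
   = [ln(172.9227/158.8366) + (0.0168 + 0.5·0.1903²)·1.8484] / (0.1903·√1.8484)
   = [0.084969 + 0.064522] / 0.258724 = 0.577800
d₂ = d₁ − σ√T = 0.577800 − 0.258724 = 0.319076
N(d₁) = 0.718301,  N(d₂) = 0.625166,  e^(−rT) = 0.969424
E₀ = V₀·N(d₁) − D·e^(−rT)·N(d₂)
   = 172.9227·0.718301 − 158.8366·0.969424·0.625166 = 27.947442

E0=27.9474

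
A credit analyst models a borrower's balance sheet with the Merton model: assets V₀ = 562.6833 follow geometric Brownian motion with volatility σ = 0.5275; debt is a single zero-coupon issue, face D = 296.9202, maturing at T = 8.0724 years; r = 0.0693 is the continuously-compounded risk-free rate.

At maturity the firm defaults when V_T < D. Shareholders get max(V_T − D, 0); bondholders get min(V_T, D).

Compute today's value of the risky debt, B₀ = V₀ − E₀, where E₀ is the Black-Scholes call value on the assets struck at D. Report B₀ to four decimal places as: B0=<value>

B0=122.4027

d₁ = [ln(V₀/D) + (r + σ²/2)T] / (σ√T)
   = [ln(562.6833/296.9202) + (0.0693 + 0.5·0.5275²)·8.0724] / (0.5275·√8.0724)
   = [0.639254 + 1.682515] / 1.498731 = 1.549156
d₂ = d₁ − σ√T = 1.549156 − 1.498731 = 0.050425
N(d₁) = 0.939328,  N(d₂) = 0.520108,  e^(−rT) = 0.571542
E₀ = V₀·N(d₁) − D·e^(−rT)·N(d₂)
   = 562.6833·0.939328 − 296.9202·0.571542·0.520108 = 440.280561
B₀ = V₀ − E₀ = 562.6833 − 440.280561 = 122.402739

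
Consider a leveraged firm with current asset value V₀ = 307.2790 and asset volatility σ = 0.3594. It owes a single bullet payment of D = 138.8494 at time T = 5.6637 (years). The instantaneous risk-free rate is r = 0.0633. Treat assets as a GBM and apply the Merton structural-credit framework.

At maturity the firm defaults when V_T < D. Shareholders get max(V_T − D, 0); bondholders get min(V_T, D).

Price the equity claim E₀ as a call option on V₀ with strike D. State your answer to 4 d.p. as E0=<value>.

d₁ = [ln(V₀/D) + (r + σ²/2)T] / (σ√T)
   = [ln(307.2790/138.8494) + (0.0633 + 0.5·0.3594²)·5.6637] / (0.3594·√5.6637)
   = [0.794366 + 0.724298] / 0.855319 = 1.775552
d₂ = d₁ − σ√T = 1.775552 − 0.855319 = 0.920233
N(d₁) = 0.962097,  N(d₂) = 0.821275,  e^(−rT) = 0.698715
E₀ = V₀·N(d₁) − D·e^(−rT)·N(d₂)
   = 307.2790·0.962097 − 138.8494·0.698715·0.821275 = 215.955180

E0=215.9552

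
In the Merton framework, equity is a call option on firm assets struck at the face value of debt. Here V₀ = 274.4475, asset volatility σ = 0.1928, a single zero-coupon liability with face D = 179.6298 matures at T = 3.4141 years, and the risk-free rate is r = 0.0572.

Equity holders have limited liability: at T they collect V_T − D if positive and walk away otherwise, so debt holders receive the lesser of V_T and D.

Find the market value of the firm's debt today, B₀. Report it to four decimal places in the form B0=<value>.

d₁ = [ln(V₀/D) + (r + σ²/2)T] / (σ√T)
   = [ln(274.4475/179.6298) + (0.0572 + 0.5·0.1928²)·3.4141] / (0.1928·√3.4141)
   = [0.423862 + 0.258741] / 0.356242 = 1.916120
d₂ = d₁ − σ√T = 1.916120 − 0.356242 = 1.559878
N(d₁) = 0.972325,  N(d₂) = 0.940606,  e^(−rT) = 0.822599
E₀ = V₀·N(d₁) − D·e^(−rT)·N(d₂)
   = 274.4475·0.972325 − 179.6298·0.822599·0.940606 = 127.865213
B₀ = V₀ − E₀ = 274.4475 − 127.865213 = 146.582287

B0=146.5823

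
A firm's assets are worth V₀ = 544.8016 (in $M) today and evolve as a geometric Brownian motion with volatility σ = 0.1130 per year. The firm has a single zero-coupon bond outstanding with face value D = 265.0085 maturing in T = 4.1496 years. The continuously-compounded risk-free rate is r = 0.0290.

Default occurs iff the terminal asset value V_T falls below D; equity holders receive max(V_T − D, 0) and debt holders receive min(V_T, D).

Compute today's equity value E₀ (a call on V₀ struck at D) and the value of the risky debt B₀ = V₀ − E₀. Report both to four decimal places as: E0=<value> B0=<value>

E0=309.8422 B0=234.9594

d₁ = [ln(V₀/D) + (r + σ²/2)T] / (σ√T)
   = [ln(544.8016/265.0085) + (0.0290 + 0.5·0.1130²)·4.1496] / (0.1130·√4.1496)
   = [0.720660 + 0.146832] / 0.230187 = 3.768631
d₂ = d₁ − σ√T = 3.768631 − 0.230187 = 3.538443
N(d₁) = 0.999918,  N(d₂) = 0.999799,  e^(−rT) = 0.886620
E₀ = V₀·N(d₁) − D·e^(−rT)·N(d₂)
   = 544.8016·0.999918 − 265.0085·0.886620·0.999799 = 309.842242
B₀ = V₀ − E₀ = 544.8016 − 309.842242 = 234.959358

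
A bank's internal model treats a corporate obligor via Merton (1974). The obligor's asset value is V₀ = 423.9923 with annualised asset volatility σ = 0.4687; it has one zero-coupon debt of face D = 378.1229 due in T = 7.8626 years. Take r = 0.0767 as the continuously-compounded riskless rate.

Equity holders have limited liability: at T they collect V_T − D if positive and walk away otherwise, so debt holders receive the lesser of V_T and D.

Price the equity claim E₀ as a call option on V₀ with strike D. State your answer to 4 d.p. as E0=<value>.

E0=281.1713

d₁ = [ln(V₀/D) + (r + σ²/2)T] / (σ√T)
   = [ln(423.9923/378.1229) + (0.0767 + 0.5·0.4687²)·7.8626] / (0.4687·√7.8626)
   = [0.114496 + 1.466688] / 1.314250 = 1.203107
d₂ = d₁ − σ√T = 1.203107 − 1.314250 = -0.111143
N(d₁) = 0.885533,  N(d₂) = 0.455752,  e^(−rT) = 0.547134
E₀ = V₀·N(d₁) − D·e^(−rT)·N(d₂)
   = 423.9923·0.885533 − 378.1229·0.547134·0.455752 = 281.171343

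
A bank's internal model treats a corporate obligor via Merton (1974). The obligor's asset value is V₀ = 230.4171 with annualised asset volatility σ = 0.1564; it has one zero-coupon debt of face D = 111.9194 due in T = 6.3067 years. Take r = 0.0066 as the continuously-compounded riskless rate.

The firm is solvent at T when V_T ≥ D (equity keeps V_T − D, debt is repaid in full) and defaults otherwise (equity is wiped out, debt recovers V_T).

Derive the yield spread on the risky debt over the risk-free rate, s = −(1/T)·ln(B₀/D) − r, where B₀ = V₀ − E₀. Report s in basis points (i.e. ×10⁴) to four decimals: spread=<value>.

d₁ = [ln(V₀/D) + (r + σ²/2)T] / (σ√T)
   = [ln(230.4171/111.9194) + (0.0066 + 0.5·0.1564²)·6.3067] / (0.1564·√6.3067)
   = [0.722112 + 0.118758] / 0.392770 = 2.140875
d₂ = d₁ − σ√T = 2.140875 − 0.392770 = 1.748105
N(d₁) = 0.983858,  N(d₂) = 0.959777,  e^(−rT) = 0.959230
E₀ = V₀·N(d₁) − D·e^(−rT)·N(d₂)
   = 230.4171·0.983858 − 111.9194·0.959230·0.959777 = 123.659415
B₀ = V₀ − E₀ = 230.4171 − 123.659415 = 106.757685
spread = −(1/T)·ln(B₀/D) − r = −(1/6.3067)·ln(106.757685/111.9194) − 0.0066 = 0.00088685
in basis points: 0.00088685 × 10⁴ = 8.8685 bp

spread=8.8685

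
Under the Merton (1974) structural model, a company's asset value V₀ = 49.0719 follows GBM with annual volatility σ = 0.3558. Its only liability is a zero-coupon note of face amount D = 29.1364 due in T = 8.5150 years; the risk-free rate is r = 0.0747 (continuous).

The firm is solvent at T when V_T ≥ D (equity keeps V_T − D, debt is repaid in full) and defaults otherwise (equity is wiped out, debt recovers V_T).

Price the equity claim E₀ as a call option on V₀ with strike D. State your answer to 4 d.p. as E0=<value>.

d₁ = [ln(V₀/D) + (r + σ²/2)T] / (σ√T)
   = [ln(49.0719/29.1364) + (0.0747 + 0.5·0.3558²)·8.5150] / (0.3558·√8.5150)
   = [0.521298 + 1.175043] / 1.038241 = 1.633860
d₂ = d₁ − σ√T = 1.633860 − 1.038241 = 0.595619
N(d₁) = 0.948856,  N(d₂) = 0.724285,  e^(−rT) = 0.529368
E₀ = V₀·N(d₁) − D·e^(−rT)·N(d₂)
   = 49.0719·0.948856 − 29.1364·0.529368·0.724285 = 35.390866

E0=35.3909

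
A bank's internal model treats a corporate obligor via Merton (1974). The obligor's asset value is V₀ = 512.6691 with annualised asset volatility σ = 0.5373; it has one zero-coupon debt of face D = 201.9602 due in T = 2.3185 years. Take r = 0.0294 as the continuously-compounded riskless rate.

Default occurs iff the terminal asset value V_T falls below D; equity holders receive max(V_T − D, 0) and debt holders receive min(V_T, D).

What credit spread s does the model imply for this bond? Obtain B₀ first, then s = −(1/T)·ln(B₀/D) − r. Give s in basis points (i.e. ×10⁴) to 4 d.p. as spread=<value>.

spread=305.3218

d₁ = [ln(V₀/D) + (r + σ²/2)T] / (σ√T)
   = [ln(512.6691/201.9602) + (0.0294 + 0.5·0.5373²)·2.3185] / (0.5373·√2.3185)
   = [0.931560 + 0.402829] / 0.818126 = 1.631031
d₂ = d₁ − σ√T = 1.631031 − 0.818126 = 0.812904
N(d₁) = 0.948558,  N(d₂) = 0.791864,  e^(−rT) = 0.934107
E₀ = V₀·N(d₁) − D·e^(−rT)·N(d₂)
   = 512.6691·0.948558 − 201.9602·0.934107·0.791864 = 336.909372
B₀ = V₀ − E₀ = 512.6691 − 336.909372 = 175.759728
spread = −(1/T)·ln(B₀/D) − r = −(1/2.3185)·ln(175.759728/201.9602) − 0.0294 = 0.03053218
in basis points: 0.03053218 × 10⁴ = 305.3218 bp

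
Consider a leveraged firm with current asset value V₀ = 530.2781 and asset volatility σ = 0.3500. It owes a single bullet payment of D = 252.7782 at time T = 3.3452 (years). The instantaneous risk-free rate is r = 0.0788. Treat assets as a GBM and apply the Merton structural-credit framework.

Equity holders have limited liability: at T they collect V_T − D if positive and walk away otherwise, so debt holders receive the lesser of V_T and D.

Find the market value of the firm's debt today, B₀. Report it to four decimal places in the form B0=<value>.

B0=189.2605

d₁ = [ln(V₀/D) + (r + σ²/2)T] / (σ√T)
   = [ln(530.2781/252.7782) + (0.0788 + 0.5·0.3500²)·3.3452] / (0.3500·√3.3452)
   = [0.740889 + 0.468495] / 0.640146 = 1.889232
d₂ = d₁ − σ√T = 1.889232 − 0.640146 = 1.249086
N(d₁) = 0.970570,  N(d₂) = 0.894183,  e^(−rT) = 0.768279
E₀ = V₀·N(d₁) − D·e^(−rT)·N(d₂)
   = 530.2781·0.970570 − 252.7782·0.768279·0.894183 = 341.017605
B₀ = V₀ − E₀ = 530.2781 − 341.017605 = 189.260495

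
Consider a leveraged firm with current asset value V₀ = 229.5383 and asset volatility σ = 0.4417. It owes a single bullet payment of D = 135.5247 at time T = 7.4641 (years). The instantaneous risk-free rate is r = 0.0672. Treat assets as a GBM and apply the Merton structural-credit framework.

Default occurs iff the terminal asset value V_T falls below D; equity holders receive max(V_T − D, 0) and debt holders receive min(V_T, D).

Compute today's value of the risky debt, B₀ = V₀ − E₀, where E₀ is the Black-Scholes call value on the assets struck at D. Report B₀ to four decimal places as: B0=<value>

d₁ = [ln(V₀/D) + (r + σ²/2)T] / (σ√T)
   = [ln(229.5383/135.5247) + (0.0672 + 0.5·0.4417²)·7.4641] / (0.4417·√7.4641)
   = [0.526916 + 1.229706] / 1.206747 = 1.455668
d₂ = d₁ − σ√T = 1.455668 − 1.206747 = 0.248921
N(d₁) = 0.927258,  N(d₂) = 0.598289,  e^(−rT) = 0.605569
E₀ = V₀·N(d₁) − D·e^(−rT)·N(d₂)
   = 229.5383·0.927258 − 135.5247·0.605569·0.598289 = 163.739887
B₀ = V₀ − E₀ = 229.5383 − 163.739887 = 65.798413

B0=65.7984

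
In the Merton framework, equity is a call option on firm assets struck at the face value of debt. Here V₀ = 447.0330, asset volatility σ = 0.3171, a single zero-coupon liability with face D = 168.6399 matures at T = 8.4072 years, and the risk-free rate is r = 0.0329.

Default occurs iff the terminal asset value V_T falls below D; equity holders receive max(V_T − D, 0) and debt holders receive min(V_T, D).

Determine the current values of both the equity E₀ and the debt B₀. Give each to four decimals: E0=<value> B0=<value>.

d₁ = [ln(V₀/D) + (r + σ²/2)T] / (σ√T)
   = [ln(447.0330/168.6399) + (0.0329 + 0.5·0.3171²)·8.4072] / (0.3171·√8.4072)
   = [0.974867 + 0.699279] / 0.919437 = 1.820838
d₂ = d₁ − σ√T = 1.820838 − 0.919437 = 0.901401
N(d₁) = 0.965684,  N(d₂) = 0.816312,  e^(−rT) = 0.758360
E₀ = V₀·N(d₁) − D·e^(−rT)·N(d₂)
   = 447.0330·0.965684 − 168.6399·0.758360·0.816312 = 327.294711
B₀ = V₀ − E₀ = 447.0330 − 327.294711 = 119.738289

E0=327.2947 B0=119.7383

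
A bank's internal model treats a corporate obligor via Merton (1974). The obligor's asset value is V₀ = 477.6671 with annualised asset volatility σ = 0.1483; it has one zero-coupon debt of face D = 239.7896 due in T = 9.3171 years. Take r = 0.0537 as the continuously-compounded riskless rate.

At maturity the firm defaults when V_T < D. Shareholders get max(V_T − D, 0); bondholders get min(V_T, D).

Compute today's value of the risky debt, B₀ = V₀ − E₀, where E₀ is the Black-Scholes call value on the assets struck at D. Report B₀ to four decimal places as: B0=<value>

B0=145.2356

d₁ = [ln(V₀/D) + (r + σ²/2)T] / (σ√T)
   = [ln(477.6671/239.7896) + (0.0537 + 0.5·0.1483²)·9.3171] / (0.1483·√9.3171)
   = [0.689152 + 0.602783] / 0.452670 = 2.854035
d₂ = d₁ − σ√T = 2.854035 − 0.452670 = 2.401365
N(d₁) = 0.997842,  N(d₂) = 0.991833,  e^(−rT) = 0.606332
E₀ = V₀·N(d₁) − D·e^(−rT)·N(d₂)
   = 477.6671·0.997842 − 239.7896·0.606332·0.991833 = 332.431519
B₀ = V₀ − E₀ = 477.6671 − 332.431519 = 145.235581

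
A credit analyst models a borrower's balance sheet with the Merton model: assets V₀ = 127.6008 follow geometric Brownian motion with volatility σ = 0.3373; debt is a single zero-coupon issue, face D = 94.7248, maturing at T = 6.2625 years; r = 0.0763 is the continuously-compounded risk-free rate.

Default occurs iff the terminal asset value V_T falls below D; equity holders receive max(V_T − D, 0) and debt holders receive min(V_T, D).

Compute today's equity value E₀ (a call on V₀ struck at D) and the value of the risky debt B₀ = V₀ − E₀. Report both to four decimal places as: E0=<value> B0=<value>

d₁ = [ln(V₀/D) + (r + σ²/2)T] / (σ√T)
   = [ln(127.6008/94.7248) + (0.0763 + 0.5·0.3373²)·6.2625] / (0.3373·√6.2625)
   = [0.297931 + 0.834075] / 0.844093 = 1.341092
d₂ = d₁ − σ√T = 1.341092 − 0.844093 = 0.496999
N(d₁) = 0.910055,  N(d₂) = 0.690405,  e^(−rT) = 0.620128
E₀ = V₀·N(d₁) − D·e^(−rT)·N(d₂)
   = 127.6008·0.910055 − 94.7248·0.620128·0.690405 = 75.568247
B₀ = V₀ − E₀ = 127.6008 − 75.568247 = 52.032553

E0=75.5682 B0=52.0326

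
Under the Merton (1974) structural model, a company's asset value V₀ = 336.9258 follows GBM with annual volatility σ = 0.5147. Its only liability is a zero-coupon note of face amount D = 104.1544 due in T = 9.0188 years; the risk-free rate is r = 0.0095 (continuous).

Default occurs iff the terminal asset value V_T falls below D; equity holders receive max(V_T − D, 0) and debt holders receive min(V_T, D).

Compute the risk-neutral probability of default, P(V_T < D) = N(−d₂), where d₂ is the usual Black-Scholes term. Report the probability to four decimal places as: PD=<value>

d₁ = [ln(V₀/D) + (r + σ²/2)T] / (σ√T)
   = [ln(336.9258/104.1544) + (0.0095 + 0.5·0.5147²)·9.0188] / (0.5147·√9.0188)
   = [1.173988 + 1.280291] / 1.545712 = 1.587799
d₂ = d₁ − σ√T = 1.587799 − 1.545712 = 0.042087
risk-neutral PD = N(−d₂) = N(-0.042087) = 0.483215

PD=0.4832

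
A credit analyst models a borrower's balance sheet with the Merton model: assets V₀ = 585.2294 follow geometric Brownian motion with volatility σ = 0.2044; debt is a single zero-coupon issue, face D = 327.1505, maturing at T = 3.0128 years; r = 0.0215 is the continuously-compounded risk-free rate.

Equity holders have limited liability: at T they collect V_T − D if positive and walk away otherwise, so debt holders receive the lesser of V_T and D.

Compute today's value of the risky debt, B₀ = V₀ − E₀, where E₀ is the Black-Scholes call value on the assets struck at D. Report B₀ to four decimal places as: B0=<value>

d₁ = [ln(V₀/D) + (r + σ²/2)T] / (σ√T)
   = [ln(585.2294/327.1505) + (0.0215 + 0.5·0.2044²)·3.0128] / (0.2044·√3.0128)
   = [0.581584 + 0.127712] / 0.354786 = 1.999222
d₂ = d₁ − σ√T = 1.999222 − 0.354786 = 1.644436
N(d₁) = 0.977208,  N(d₂) = 0.949957,  e^(−rT) = 0.937278
E₀ = V₀·N(d₁) − D·e^(−rT)·N(d₂)
   = 585.2294·0.977208 − 327.1505·0.937278·0.949957 = 280.604491
B₀ = V₀ − E₀ = 585.2294 − 280.604491 = 304.624909

B0=304.6249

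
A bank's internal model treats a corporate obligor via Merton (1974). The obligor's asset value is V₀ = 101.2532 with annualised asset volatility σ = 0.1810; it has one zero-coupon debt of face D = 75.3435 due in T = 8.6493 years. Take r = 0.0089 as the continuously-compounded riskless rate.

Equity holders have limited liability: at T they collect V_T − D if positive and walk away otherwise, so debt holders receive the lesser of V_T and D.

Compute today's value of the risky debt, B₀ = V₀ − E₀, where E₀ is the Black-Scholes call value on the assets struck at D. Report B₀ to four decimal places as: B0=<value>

B0=63.4940

d₁ = [ln(V₀/D) + (r + σ²/2)T] / (σ√T)
   = [ln(101.2532/75.3435) + (0.0089 + 0.5·0.1810²)·8.6493] / (0.1810·√8.6493)
   = [0.295567 + 0.218659] / 0.532315 = 0.966016
d₂ = d₁ − σ√T = 0.966016 − 0.532315 = 0.433701
N(d₁) = 0.832982,  N(d₂) = 0.667747,  e^(−rT) = 0.925910
E₀ = V₀·N(d₁) − D·e^(−rT)·N(d₂)
   = 101.2532·0.832982 − 75.3435·0.925910·0.667747 = 37.759206
B₀ = V₀ − E₀ = 101.2532 − 37.759206 = 63.493994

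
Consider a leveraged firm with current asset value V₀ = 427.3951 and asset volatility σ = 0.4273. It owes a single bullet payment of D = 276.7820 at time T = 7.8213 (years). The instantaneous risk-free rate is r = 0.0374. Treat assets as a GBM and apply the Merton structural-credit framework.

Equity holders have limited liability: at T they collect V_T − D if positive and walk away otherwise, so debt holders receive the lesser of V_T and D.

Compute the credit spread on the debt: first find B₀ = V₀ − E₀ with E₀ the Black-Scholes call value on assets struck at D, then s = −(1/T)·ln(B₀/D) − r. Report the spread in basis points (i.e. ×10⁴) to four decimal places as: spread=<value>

d₁ = [ln(V₀/D) + (r + σ²/2)T] / (σ√T)
   = [ln(427.3951/276.7820) + (0.0374 + 0.5·0.4273²)·7.8213] / (0.4273·√7.8213)
   = [0.434479 + 1.006544] / 1.195012 = 1.205864
d₂ = d₁ − σ√T = 1.205864 − 1.195012 = 0.010852
N(d₁) = 0.886065,  N(d₂) = 0.504329,  e^(−rT) = 0.746383
E₀ = V₀·N(d₁) − D·e^(−rT)·N(d₂)
   = 427.3951·0.886065 − 276.7820·0.746383·0.504329 = 274.512851
B₀ = V₀ − E₀ = 427.3951 − 274.512851 = 152.882249
spread = −(1/T)·ln(B₀/D) − r = −(1/7.8213)·ln(152.882249/276.7820) − 0.0374 = 0.03849048
in basis points: 0.03849048 × 10⁴ = 384.9048 bp

spread=384.9048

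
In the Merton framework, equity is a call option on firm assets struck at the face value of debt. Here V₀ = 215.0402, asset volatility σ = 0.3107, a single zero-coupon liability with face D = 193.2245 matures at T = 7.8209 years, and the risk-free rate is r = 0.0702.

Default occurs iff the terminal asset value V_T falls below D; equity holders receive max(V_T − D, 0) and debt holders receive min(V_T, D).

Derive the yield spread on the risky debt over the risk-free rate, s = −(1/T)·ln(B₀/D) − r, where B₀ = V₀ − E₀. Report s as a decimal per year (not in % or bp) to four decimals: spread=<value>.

d₁ = [ln(V₀/D) + (r + σ²/2)T] / (σ√T)
   = [ln(215.0402/193.2245) + (0.0702 + 0.5·0.3107²)·7.8209] / (0.3107·√7.8209)
   = [0.106972 + 0.926520] / 0.868900 = 1.189427
d₂ = d₁ − σ√T = 1.189427 − 0.868900 = 0.320527
N(d₁) = 0.882864,  N(d₂) = 0.625716,  e^(−rT) = 0.577511
E₀ = V₀·N(d₁) − D·e^(−rT)·N(d₂)
   = 215.0402·0.882864 − 193.2245·0.577511·0.625716 = 120.028082
B₀ = V₀ − E₀ = 215.0402 − 120.028082 = 95.012118
spread = −(1/T)·ln(B₀/D) − r = −(1/7.8209)·ln(95.012118/193.2245) − 0.0702 = 0.02056299

spread=0.0206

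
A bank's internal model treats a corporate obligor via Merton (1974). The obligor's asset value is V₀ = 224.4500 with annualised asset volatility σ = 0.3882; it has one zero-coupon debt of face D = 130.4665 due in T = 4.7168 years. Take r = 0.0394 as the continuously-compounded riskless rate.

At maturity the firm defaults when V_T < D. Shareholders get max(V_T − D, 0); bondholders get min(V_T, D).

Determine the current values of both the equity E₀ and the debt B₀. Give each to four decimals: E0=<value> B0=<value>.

E0=129.4748 B0=94.9752

d₁ = [ln(V₀/D) + (r + σ²/2)T] / (σ√T)
   = [ln(224.4500/130.4665) + (0.0394 + 0.5·0.3882²)·4.7168] / (0.3882·√4.7168)
   = [0.542536 + 0.541251] / 0.843100 = 1.285479
d₂ = d₁ − σ√T = 1.285479 − 0.843100 = 0.442378
N(d₁) = 0.900687,  N(d₂) = 0.670892,  e^(−rT) = 0.830405
E₀ = V₀·N(d₁) − D·e^(−rT)·N(d₂)
   = 224.4500·0.900687 − 130.4665·0.830405·0.670892 = 129.474823
B₀ = V₀ − E₀ = 224.4500 − 129.474823 = 94.975177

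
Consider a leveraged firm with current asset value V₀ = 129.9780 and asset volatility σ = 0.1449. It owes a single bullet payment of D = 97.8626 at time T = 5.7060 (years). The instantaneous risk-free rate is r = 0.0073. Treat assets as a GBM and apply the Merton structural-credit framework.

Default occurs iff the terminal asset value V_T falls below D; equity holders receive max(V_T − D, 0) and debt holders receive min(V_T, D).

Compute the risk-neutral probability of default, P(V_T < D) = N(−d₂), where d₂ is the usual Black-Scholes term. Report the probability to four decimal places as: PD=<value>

d₁ = [ln(V₀/D) + (r + σ²/2)T] / (σ√T)
   = [ln(129.9780/97.8626) + (0.0073 + 0.5·0.1449²)·5.7060] / (0.1449·√5.7060)
   = [0.283801 + 0.101555] / 0.346126 = 1.113341
d₂ = d₁ − σ√T = 1.113341 − 0.346126 = 0.767215
risk-neutral PD = N(−d₂) = N(-0.767215) = 0.221477

PD=0.2215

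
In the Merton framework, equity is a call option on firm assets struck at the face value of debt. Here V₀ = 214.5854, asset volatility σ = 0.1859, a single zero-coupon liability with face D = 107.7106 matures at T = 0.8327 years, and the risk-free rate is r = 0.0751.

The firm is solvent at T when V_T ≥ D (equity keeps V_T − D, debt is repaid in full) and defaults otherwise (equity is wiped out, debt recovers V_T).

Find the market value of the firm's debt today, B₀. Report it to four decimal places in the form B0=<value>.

d₁ = [ln(V₀/D) + (r + σ²/2)T] / (σ√T)
   = [ln(214.5854/107.7106) + (0.0751 + 0.5·0.1859²)·0.8327] / (0.1859·√0.8327)
   = [0.689260 + 0.076924] / 0.169638 = 4.516578
d₂ = d₁ − σ√T = 4.516578 − 0.169638 = 4.346939
N(d₁) = 0.999997,  N(d₂) = 0.999993,  e^(−rT) = 0.939379
E₀ = V₀·N(d₁) − D·e^(−rT)·N(d₂)
   = 214.5854·0.999997 − 107.7106·0.939379·0.999993 = 113.404299
B₀ = V₀ − E₀ = 214.5854 − 113.404299 = 101.181101

B0=101.1811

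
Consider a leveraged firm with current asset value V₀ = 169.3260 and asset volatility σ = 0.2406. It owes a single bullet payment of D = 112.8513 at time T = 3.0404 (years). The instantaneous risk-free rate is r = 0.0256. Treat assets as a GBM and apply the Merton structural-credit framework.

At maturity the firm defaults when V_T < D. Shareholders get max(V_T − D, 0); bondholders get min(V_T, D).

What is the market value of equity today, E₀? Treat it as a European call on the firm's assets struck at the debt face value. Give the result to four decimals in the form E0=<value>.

E0=68.3206

d₁ = [ln(V₀/D) + (r + σ²/2)T] / (σ√T)
   = [ln(169.3260/112.8513) + (0.0256 + 0.5·0.2406²)·3.0404] / (0.2406·√3.0404)
   = [0.405755 + 0.165836] / 0.419528 = 1.362462
d₂ = d₁ − σ√T = 1.362462 − 0.419528 = 0.942934
N(d₁) = 0.913474,  N(d₂) = 0.827143,  e^(−rT) = 0.925118
E₀ = V₀·N(d₁) − D·e^(−rT)·N(d₂)
   = 169.3260·0.913474 − 112.8513·0.925118·0.827143 = 68.320580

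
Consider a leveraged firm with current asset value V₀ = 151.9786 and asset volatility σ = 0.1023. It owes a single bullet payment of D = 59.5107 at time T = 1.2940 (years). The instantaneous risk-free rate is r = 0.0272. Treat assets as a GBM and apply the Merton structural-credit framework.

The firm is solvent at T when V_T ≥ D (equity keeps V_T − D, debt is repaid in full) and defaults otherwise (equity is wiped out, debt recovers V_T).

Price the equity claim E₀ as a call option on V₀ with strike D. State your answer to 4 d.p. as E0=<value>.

E0=94.5261

d₁ = [ln(V₀/D) + (r + σ²/2)T] / (σ√T)
   = [ln(151.9786/59.5107) + (0.0272 + 0.5·0.1023²)·1.2940] / (0.1023·√1.2940)
   = [0.937584 + 0.041968] / 0.116370 = 8.417526
d₂ = d₁ − σ√T = 8.417526 − 0.116370 = 8.301156
N(d₁) = 1.000000,  N(d₂) = 1.000000,  e^(−rT) = 0.965415
E₀ = V₀·N(d₁) − D·e^(−rT)·N(d₂)
   = 151.9786·1.000000 − 59.5107·0.965415·1.000000 = 94.526054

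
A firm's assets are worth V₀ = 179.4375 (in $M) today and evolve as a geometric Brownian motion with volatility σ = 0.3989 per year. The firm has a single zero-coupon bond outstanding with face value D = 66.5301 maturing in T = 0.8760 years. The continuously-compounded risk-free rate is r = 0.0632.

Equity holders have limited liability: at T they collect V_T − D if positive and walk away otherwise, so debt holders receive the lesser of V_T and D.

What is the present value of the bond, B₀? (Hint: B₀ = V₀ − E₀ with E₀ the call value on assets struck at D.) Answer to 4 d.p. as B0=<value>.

d₁ = [ln(V₀/D) + (r + σ²/2)T] / (σ√T)
   = [ln(179.4375/66.5301) + (0.0632 + 0.5·0.3989²)·0.8760] / (0.3989·√0.8760)
   = [0.992172 + 0.125058] / 0.373350 = 2.992449
d₂ = d₁ − σ√T = 2.992449 − 0.373350 = 2.619099
N(d₁) = 0.998616,  N(d₂) = 0.995592,  e^(−rT) = 0.946141
E₀ = V₀·N(d₁) − D·e^(−rT)·N(d₂)
   = 179.4375·0.998616 − 66.5301·0.946141·0.995592 = 116.519797
B₀ = V₀ − E₀ = 179.4375 − 116.519797 = 62.917703

B0=62.9177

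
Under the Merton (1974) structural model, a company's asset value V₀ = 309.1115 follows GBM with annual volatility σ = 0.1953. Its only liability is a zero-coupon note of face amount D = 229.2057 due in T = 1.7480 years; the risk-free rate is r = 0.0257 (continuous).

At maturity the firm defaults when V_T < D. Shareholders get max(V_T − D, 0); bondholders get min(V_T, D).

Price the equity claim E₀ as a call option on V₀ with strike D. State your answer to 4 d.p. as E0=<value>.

E0=92.8137

d₁ = [ln(V₀/D) + (r + σ²/2)T] / (σ√T)
   = [ln(309.1115/229.2057) + (0.0257 + 0.5·0.1953²)·1.7480] / (0.1953·√1.7480)
   = [0.299082 + 0.078260] / 0.258210 = 1.461377
d₂ = d₁ − σ√T = 1.461377 − 0.258210 = 1.203167
N(d₁) = 0.928044,  N(d₂) = 0.885544,  e^(−rT) = 0.956071
E₀ = V₀·N(d₁) − D·e^(−rT)·N(d₂)
   = 309.1115·0.928044 − 229.2057·0.956071·0.885544 = 92.813746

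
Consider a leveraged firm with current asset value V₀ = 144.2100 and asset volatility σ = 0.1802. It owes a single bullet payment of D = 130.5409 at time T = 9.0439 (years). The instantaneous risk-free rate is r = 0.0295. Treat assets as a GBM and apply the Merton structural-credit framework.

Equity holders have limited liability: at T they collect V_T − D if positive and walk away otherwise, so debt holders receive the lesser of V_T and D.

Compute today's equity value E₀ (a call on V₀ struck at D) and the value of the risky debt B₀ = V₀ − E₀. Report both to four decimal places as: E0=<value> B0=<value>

d₁ = [ln(V₀/D) + (r + σ²/2)T] / (σ√T)
   = [ln(144.2100/130.5409) + (0.0295 + 0.5·0.1802²)·9.0439] / (0.1802·√9.0439)
   = [0.099584 + 0.413632] / 0.541917 = 0.947038
d₂ = d₁ − σ√T = 0.947038 − 0.541917 = 0.405121
N(d₁) = 0.828190,  N(d₂) = 0.657306,  e^(−rT) = 0.765830
E₀ = V₀·N(d₁) − D·e^(−rT)·N(d₂)
   = 144.2100·0.828190 − 130.5409·0.765830·0.657306 = 53.721059
B₀ = V₀ − E₀ = 144.2100 − 53.721059 = 90.488941

E0=53.7211 B0=90.4889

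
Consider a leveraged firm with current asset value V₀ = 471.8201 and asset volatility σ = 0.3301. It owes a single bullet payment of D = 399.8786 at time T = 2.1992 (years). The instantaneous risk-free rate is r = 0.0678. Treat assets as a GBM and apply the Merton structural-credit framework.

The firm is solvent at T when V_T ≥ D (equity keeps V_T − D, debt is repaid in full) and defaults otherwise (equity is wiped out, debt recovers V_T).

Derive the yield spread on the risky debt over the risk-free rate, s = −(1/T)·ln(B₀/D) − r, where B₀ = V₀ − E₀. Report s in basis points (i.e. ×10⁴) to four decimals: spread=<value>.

spread=422.0988

d₁ = [ln(V₀/D) + (r + σ²/2)T] / (σ√T)
   = [ln(471.8201/399.8786) + (0.0678 + 0.5·0.3301²)·2.1992] / (0.3301·√2.1992)
   = [0.165437 + 0.268925] / 0.489528 = 0.887306
d₂ = d₁ − σ√T = 0.887306 − 0.489528 = 0.397778
N(d₁) = 0.812543,  N(d₂) = 0.654603,  e^(−rT) = 0.861478
E₀ = V₀·N(d₁) − D·e^(−rT)·N(d₂)
   = 471.8201·0.812543 − 399.8786·0.861478·0.654603 = 157.872127
B₀ = V₀ − E₀ = 471.8201 − 157.872127 = 313.947973
spread = −(1/T)·ln(B₀/D) − r = −(1/2.1992)·ln(313.947973/399.8786) − 0.0678 = 0.04220988
in basis points: 0.04220988 × 10⁴ = 422.0988 bp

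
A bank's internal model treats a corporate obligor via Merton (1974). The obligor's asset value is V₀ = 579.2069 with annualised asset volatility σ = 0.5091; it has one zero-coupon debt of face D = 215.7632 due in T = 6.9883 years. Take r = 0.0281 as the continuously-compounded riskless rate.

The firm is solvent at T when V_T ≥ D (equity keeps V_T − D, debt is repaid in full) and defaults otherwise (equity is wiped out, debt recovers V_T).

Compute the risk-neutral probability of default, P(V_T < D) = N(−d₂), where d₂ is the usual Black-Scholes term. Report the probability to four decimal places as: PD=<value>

PD=0.4181

d₁ = [ln(V₀/D) + (r + σ²/2)T] / (σ√T)
   = [ln(579.2069/215.7632) + (0.0281 + 0.5·0.5091²)·6.9883] / (0.5091·√6.9883)
   = [0.987478 + 1.101995] / 1.345826 = 1.552558
d₂ = d₁ − σ√T = 1.552558 − 1.345826 = 0.206732
risk-neutral PD = N(−d₂) = N(-0.206732) = 0.418109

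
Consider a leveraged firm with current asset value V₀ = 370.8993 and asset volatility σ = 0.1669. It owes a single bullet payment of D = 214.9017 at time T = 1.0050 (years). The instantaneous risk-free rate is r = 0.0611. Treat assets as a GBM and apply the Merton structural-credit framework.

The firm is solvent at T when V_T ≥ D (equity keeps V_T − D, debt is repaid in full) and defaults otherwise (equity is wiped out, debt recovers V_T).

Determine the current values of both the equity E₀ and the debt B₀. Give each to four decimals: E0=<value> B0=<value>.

E0=168.7983 B0=202.1010

d₁ = [ln(V₀/D) + (r + σ²/2)T] / (σ√T)
   = [ln(370.8993/214.9017) + (0.0611 + 0.5·0.1669²)·1.0050] / (0.1669·√1.0050)
   = [0.545750 + 0.075403] / 0.167317 = 3.712437
d₂ = d₁ − σ√T = 3.712437 − 0.167317 = 3.545120
N(d₁) = 0.999897,  N(d₂) = 0.999804,  e^(−rT) = 0.940442
E₀ = V₀·N(d₁) − D·e^(−rT)·N(d₂)
   = 370.8993·0.999897 − 214.9017·0.940442·0.999804 = 168.798344
B₀ = V₀ − E₀ = 370.8993 − 168.798344 = 202.100956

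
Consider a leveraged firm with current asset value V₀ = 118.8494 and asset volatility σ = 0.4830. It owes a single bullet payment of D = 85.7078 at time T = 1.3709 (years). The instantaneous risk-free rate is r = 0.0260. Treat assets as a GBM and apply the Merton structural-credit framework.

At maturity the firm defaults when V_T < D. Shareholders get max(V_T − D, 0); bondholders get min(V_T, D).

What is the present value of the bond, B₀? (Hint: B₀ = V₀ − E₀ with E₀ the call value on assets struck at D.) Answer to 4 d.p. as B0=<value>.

d₁ = [ln(V₀/D) + (r + σ²/2)T] / (σ√T)
   = [ln(118.8494/85.7078) + (0.0260 + 0.5·0.4830²)·1.3709] / (0.4830·√1.3709)
   = [0.326913 + 0.195551] / 0.565523 = 0.923862
d₂ = d₁ − σ√T = 0.923862 − 0.565523 = 0.358339
N(d₁) = 0.822221,  N(d₂) = 0.639955,  e^(−rT) = 0.964984
E₀ = V₀·N(d₁) − D·e^(−rT)·N(d₂)
   = 118.8494·0.822221 − 85.7078·0.964984·0.639955 = 44.791880
B₀ = V₀ − E₀ = 118.8494 − 44.791880 = 74.057520

B0=74.0575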